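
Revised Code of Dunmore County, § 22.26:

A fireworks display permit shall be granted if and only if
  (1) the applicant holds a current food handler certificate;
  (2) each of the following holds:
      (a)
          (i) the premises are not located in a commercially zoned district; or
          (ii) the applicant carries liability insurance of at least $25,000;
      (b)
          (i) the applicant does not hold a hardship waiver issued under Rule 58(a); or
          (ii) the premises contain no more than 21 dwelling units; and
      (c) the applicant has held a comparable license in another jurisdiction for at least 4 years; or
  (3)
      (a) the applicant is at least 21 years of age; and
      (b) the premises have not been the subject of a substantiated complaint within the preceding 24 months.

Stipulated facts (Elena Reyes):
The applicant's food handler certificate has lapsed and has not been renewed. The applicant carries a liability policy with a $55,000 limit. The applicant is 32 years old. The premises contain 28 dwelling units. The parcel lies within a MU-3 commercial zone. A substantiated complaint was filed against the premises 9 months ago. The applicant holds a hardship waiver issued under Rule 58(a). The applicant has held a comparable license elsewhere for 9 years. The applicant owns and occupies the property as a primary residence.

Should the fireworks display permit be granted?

No — denied.

(1) food handler cert. — not satisfied.
(i) not (commercially zoned) — fails.
(ii) insurance ≥ $25,000 — satisfied.
So (a) is satisfied (F OR T).
(i) not (hardship waiver) — not satisfied.
(ii) ≤ 21 units — not satisfied.
(b): F OR F → false.
(c) prior license ≥ 4 yr — holds.
So (2) is not satisfied (T AND F AND T).
(a) age ≥ 21 — holds.
(b) no complaint in 24 mo. — not met.
(3) = T AND F = false.
So Overall is not satisfied (F OR F OR F).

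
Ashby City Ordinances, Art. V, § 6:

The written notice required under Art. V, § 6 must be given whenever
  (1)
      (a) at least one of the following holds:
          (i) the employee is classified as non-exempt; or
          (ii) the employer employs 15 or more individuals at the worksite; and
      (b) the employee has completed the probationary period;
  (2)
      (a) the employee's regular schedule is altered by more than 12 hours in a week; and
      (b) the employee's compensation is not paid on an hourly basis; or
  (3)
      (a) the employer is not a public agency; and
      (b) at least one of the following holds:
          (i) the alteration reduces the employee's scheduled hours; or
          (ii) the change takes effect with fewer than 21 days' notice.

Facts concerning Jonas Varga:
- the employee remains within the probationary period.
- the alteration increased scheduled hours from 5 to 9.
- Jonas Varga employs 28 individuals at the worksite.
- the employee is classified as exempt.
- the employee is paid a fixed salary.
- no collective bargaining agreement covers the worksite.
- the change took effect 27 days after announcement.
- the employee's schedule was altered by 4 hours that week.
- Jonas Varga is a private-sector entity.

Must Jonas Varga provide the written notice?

(i) non-exempt — fails.
(ii) ≥ 15 at site — met.
(a) = F OR T = true.
(b) past probation — fails.
So (1) is not satisfied (T AND F).
(a) schedule shift > 12h — not met.
(b) not (hourly-paid) — holds.
(2): F AND T → false.
(a) not (public agency) — met.
(i) hours reduced — fails.
(ii) < 21 days' notice — fails.
(b): F OR F → false.
(3): T AND F → false.
So Overall is not satisfied (F OR F OR F).

No — not required.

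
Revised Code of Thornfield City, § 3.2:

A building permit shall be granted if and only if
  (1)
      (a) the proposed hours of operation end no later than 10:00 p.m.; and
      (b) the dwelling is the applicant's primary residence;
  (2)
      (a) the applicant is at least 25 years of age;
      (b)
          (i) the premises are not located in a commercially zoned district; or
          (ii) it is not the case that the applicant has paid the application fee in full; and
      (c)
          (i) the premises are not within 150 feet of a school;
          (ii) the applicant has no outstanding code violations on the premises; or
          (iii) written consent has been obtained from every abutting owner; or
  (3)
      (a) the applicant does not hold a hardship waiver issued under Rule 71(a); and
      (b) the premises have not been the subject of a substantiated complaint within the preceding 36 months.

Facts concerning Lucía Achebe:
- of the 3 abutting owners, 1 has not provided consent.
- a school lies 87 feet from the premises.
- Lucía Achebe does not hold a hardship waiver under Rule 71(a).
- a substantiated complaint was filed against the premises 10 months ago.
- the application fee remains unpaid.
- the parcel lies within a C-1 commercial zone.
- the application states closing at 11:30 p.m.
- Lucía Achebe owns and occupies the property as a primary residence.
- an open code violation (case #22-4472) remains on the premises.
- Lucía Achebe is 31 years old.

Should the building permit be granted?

No — denied.

(a) closes by 10 p.m. — fails.
(b) primary residence — holds.
(1) = F AND T = false.
(a) age ≥ 25 — satisfied.
(i) not (commercially zoned) — not met.
(ii) not (fee paid) — holds.
(b): F OR T → true.
(i) ≥150 ft from school — not met.
(ii) no code violations — not met.
(iii) all abutters consent — fails.
(c) = F OR F OR F = false.
(2): T AND T AND F → false.
(a) not (hardship waiver) — holds.
(b) no complaint in 36 mo. — fails.
(3): T AND F → false.
So Overall is not satisfied (F OR F OR F).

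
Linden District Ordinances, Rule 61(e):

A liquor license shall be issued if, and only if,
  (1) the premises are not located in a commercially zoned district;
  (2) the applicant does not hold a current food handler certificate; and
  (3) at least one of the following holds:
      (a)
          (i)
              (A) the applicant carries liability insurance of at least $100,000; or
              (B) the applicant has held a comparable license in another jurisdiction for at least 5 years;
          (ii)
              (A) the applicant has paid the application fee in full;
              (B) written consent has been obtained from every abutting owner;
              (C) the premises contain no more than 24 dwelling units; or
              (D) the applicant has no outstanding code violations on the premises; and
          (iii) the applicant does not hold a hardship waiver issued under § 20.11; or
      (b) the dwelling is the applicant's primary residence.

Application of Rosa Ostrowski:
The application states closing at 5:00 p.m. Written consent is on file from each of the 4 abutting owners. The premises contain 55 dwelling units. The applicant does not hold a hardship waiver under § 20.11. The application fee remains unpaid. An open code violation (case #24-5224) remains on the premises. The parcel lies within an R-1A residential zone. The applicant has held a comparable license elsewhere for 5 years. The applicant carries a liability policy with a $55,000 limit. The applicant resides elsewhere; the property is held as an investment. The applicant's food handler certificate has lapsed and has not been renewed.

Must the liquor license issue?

(1) not (commercially zoned) — holds.
(2) not (food handler cert.) — holds.
(A) insurance ≥ $100,000 — not met.
(B) prior license ≥ 5 yr — satisfied.
(i): F OR T → true.
(A) fee paid — not satisfied.
(B) all abutters consent — met.
(C) ≤ 24 units — not met.
(D) no code violations — not satisfied.
So (ii) is satisfied (F OR T OR F OR F).
(iii) not (hardship waiver) — met.
(a) = T AND T AND T = true.
(b) primary residence — fails.
(3): T OR F → true.
Overall = T AND T AND T = true.

Yes — granted.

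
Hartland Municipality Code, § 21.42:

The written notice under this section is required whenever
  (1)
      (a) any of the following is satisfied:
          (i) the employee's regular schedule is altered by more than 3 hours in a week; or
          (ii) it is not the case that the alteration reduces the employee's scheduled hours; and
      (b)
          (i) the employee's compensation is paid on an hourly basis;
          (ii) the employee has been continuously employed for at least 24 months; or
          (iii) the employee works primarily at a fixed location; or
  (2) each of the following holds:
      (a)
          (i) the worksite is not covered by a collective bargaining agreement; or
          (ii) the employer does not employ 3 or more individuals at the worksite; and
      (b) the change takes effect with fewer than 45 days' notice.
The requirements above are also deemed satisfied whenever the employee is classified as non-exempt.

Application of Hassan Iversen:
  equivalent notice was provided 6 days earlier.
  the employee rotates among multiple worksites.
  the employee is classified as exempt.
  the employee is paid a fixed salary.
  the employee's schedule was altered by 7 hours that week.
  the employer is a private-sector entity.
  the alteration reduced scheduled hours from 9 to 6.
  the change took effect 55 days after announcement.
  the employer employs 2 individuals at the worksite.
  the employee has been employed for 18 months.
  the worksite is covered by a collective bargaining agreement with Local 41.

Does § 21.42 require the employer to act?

No — not required.

(i) schedule shift > 3h — met.
(ii) not (hours reduced) — not satisfied.
So (a) is satisfied (T OR F).
(i) hourly-paid — fails.
(ii) tenure ≥ 24 mo. — not satisfied.
(iii) fixed location — fails.
(b) = F OR F OR F = false.
(1): T AND F → false.
(i) no CBA — not met.
(ii) not (≥ 3 at site) — met.
(a): F OR T → true.
(b) < 45 days' notice — not met.
So (2) is not satisfied (T AND F).
Overall: F OR F → false.
Exception (non-exempt) — not satisfied.
Result: main false OR exception false → false.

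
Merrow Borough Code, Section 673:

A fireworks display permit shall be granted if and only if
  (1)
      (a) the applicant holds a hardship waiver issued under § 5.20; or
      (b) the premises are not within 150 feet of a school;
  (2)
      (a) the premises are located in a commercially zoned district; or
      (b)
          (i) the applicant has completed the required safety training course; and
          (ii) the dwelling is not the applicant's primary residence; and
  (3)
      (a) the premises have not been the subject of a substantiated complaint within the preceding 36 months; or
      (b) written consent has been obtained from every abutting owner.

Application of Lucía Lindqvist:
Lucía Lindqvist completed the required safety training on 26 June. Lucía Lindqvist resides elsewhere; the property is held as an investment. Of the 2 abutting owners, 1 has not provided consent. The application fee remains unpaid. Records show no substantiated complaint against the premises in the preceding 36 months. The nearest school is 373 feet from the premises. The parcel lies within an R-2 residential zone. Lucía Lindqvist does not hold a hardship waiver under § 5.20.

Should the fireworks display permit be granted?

Yes — granted.

(a) hardship waiver — not met.
(b) ≥150 ft from school — holds.
(1): F OR T → true.
(a) commercially zoned — not met.
(i) safety training — satisfied.
(ii) not (primary residence) — holds.
(b): T AND T → true.
So (2) is satisfied (F OR T).
(a) no complaint in 36 mo. — holds.
(b) all abutters consent — not met.
(3) = T OR F = true.
Overall = T AND T AND T = true.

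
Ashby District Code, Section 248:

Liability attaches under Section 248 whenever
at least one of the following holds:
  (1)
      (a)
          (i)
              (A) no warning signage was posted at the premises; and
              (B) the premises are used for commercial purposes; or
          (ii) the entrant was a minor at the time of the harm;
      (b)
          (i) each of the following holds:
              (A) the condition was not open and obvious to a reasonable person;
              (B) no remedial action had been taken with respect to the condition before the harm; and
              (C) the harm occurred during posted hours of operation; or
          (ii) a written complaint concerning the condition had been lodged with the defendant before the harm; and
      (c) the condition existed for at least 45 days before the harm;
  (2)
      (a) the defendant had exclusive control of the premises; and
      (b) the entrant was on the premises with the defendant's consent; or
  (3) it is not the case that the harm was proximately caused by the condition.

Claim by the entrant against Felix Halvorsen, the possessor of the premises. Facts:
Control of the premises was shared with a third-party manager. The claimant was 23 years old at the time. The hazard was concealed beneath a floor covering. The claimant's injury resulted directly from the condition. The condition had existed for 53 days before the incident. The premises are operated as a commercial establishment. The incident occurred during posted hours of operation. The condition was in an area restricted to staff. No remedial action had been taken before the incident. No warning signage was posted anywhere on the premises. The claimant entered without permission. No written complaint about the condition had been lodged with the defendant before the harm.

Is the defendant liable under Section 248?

(A) no signage posted — holds.
(B) commercial use — holds.
So (i) is satisfied (T AND T).
(ii) entrant a minor — not met.
(a): T OR F → true.
(A) not open/obvious — met.
(B) no remedial action — satisfied.
(C) during posted hours — satisfied.
So (i) is satisfied (T AND T AND T).
(ii) complaint lodged — not satisfied.
(b) = T OR F = true.
(c) condition ≥45 days old — holds.
(1) = T AND T AND T = true.
(a) exclusive control — not met.
(b) consent to enter — fails.
(2) = F AND F = false.
(3) not (proximate cause) — not met.
Overall = T OR F OR F = true.

Yes — liable.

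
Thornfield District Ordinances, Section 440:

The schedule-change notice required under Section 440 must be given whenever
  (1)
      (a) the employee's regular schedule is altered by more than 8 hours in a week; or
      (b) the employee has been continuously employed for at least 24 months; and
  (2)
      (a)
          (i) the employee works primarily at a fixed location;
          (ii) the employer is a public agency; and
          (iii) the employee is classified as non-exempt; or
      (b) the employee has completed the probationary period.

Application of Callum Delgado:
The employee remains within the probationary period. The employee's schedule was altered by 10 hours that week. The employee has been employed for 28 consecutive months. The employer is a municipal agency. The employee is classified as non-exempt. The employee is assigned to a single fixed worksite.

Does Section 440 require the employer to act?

Yes — required.

(a) schedule shift > 8h — met.
(b) tenure ≥ 24 mo. — satisfied.
So (1) is satisfied (T OR T).
(i) fixed location — met.
(ii) public agency — met.
(iii) non-exempt — holds.
(a) = T AND T AND T = true.
(b) past probation — not met.
So (2) is satisfied (T OR F).
Overall = T AND T = true.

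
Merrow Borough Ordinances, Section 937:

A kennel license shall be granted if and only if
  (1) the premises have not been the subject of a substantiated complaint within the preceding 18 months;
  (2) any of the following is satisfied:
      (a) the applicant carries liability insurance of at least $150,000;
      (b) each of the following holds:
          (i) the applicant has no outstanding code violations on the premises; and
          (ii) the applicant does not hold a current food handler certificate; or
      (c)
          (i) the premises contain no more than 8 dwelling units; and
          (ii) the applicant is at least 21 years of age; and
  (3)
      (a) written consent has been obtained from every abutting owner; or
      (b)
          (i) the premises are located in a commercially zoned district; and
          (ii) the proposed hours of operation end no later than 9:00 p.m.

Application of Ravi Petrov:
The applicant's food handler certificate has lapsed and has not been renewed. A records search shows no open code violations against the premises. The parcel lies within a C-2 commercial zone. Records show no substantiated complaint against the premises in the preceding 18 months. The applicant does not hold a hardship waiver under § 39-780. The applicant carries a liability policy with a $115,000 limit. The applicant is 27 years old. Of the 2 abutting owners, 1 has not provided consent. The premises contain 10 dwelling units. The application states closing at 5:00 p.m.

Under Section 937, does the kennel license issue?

Yes — granted.

(1) no complaint in 18 mo. — met.
(a) insurance ≥ $150,000 — not satisfied.
(i) no code violations — holds.
(ii) not (food handler cert.) — satisfied.
(b): T AND T → true.
(i) ≤ 8 units — fails.
(ii) age ≥ 21 — met.
So (c) is not satisfied (F AND T).
(2) = F OR T OR F = true.
(a) all abutters consent — fails.
(i) commercially zoned — satisfied.
(ii) closes by 9 p.m. — holds.
So (b) is satisfied (T AND T).
So (3) is satisfied (F OR T).
Overall: T AND T AND T → true.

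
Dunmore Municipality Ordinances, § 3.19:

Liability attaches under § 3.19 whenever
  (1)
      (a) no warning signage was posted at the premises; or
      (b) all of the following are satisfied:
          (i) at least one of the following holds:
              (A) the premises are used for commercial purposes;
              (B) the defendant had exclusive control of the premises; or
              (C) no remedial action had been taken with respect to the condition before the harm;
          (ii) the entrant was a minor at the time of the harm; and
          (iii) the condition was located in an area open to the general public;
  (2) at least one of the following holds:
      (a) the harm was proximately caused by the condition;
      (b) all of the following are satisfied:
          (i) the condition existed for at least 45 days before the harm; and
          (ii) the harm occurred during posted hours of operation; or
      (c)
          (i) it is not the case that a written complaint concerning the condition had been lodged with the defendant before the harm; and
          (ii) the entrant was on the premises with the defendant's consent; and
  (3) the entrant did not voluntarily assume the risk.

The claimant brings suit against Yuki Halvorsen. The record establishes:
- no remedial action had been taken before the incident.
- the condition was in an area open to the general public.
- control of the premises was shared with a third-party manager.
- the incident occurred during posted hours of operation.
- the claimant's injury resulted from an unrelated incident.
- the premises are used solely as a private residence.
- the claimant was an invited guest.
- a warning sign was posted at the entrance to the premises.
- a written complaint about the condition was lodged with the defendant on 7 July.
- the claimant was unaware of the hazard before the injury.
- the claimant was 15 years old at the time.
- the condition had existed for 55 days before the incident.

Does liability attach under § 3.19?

(a) no signage posted — not met.
(A) commercial use — fails.
(B) exclusive control — not met.
(C) no remedial action — holds.
So (i) is satisfied (F OR F OR T).
(ii) entrant a minor — met.
(iii) public area — holds.
(b): T AND T AND T → true.
(1): F OR T → true.
(a) proximate cause — not met.
(i) condition ≥45 days old — holds.
(ii) during posted hours — met.
(b) = T AND T = true.
(i) not (complaint lodged) — not met.
(ii) consent to enter — holds.
(c): F AND T → false.
(2) = F OR T OR F = true.
(3) no assumed risk — satisfied.
Overall = T AND T AND T = true.

Yes — liable.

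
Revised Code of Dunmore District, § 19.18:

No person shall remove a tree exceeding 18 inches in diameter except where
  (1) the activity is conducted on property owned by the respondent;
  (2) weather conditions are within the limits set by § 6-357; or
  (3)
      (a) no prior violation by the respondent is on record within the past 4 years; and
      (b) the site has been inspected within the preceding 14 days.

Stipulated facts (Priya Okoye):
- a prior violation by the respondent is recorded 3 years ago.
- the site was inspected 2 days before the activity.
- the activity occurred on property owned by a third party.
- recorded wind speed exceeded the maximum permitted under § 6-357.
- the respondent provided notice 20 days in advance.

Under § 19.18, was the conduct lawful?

(1) own property — not met.
(2) weather ok — not met.
(a) no prior violation — not met.
(b) site inspected — holds.
So (3) is not satisfied (F AND T).
Overall = F OR F OR F = false.

No — unlawful.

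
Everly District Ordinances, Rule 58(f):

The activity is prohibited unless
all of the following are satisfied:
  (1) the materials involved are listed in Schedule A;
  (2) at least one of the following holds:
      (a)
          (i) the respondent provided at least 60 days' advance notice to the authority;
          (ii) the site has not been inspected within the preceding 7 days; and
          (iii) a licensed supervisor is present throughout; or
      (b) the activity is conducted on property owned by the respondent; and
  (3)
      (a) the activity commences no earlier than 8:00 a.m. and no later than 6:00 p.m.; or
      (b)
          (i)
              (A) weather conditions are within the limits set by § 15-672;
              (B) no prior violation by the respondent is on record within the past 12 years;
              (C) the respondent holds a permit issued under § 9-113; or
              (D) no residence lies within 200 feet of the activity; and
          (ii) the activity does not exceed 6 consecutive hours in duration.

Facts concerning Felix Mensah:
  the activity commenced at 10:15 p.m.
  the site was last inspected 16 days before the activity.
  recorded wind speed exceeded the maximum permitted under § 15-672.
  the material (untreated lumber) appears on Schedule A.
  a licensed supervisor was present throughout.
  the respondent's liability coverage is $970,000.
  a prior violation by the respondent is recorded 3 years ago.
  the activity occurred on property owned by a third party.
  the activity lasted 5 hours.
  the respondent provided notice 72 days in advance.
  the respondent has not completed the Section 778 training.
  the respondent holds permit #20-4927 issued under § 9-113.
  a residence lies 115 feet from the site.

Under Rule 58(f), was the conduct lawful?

Yes — lawful.

(1) Schedule A material — satisfied.
(i) ≥60 days' notice — holds.
(ii) not (site inspected) — satisfied.
(iii) supervisor present — satisfied.
So (a) is satisfied (T AND T AND T).
(b) own property — not satisfied.
So (2) is satisfied (T OR F).
(a) start within hours — not satisfied.
(A) weather ok — not satisfied.
(B) no prior violation — not met.
(C) holds permit — satisfied.
(D) no residence in 200 ft — not met.
(i): F OR F OR T OR F → true.
(ii) ≤ 6 hrs duration — holds.
(b): T AND T → true.
(3) = F OR T = true.
Overall = T AND T AND T = true.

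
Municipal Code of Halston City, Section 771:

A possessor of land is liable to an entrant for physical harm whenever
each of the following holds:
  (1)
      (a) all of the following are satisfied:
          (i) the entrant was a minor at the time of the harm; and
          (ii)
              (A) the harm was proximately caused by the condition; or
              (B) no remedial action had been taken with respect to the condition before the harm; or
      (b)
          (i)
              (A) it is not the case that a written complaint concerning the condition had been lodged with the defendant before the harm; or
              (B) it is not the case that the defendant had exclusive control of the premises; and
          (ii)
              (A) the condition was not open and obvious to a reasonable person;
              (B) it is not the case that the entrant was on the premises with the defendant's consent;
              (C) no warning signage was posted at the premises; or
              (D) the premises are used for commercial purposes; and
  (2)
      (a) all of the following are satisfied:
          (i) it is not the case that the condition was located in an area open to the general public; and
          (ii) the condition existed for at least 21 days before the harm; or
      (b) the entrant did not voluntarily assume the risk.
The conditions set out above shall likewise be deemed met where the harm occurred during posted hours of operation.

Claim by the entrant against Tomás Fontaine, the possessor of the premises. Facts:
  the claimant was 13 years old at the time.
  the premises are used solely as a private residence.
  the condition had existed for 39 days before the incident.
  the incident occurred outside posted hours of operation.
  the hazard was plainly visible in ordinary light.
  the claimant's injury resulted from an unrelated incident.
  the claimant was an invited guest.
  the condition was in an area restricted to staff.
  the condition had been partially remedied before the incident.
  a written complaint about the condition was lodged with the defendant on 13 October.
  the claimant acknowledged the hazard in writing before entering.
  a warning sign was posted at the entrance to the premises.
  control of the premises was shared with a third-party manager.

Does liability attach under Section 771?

(i) entrant a minor — satisfied.
(A) proximate cause — fails.
(B) no remedial action — fails.
(ii) = F OR F = false.
(a) = T AND F = false.
(A) not (complaint lodged) — fails.
(B) not (exclusive control) — satisfied.
(i) = F OR T = true.
(A) not open/obvious — not met.
(B) not (consent to enter) — fails.
(C) no signage posted — fails.
(D) commercial use — not satisfied.
So (ii) is not satisfied (F OR F OR F OR F).
(b) = T AND F = false.
(1) = F OR F = false.
(i) not (public area) — met.
(ii) condition ≥21 days old — satisfied.
So (a) is satisfied (T AND T).
(b) no assumed risk — fails.
So (2) is satisfied (T OR F).
Overall: F AND T → false.
Exception (during posted hours) — not satisfied.
Result: main false OR exception false → false.

No — not liable.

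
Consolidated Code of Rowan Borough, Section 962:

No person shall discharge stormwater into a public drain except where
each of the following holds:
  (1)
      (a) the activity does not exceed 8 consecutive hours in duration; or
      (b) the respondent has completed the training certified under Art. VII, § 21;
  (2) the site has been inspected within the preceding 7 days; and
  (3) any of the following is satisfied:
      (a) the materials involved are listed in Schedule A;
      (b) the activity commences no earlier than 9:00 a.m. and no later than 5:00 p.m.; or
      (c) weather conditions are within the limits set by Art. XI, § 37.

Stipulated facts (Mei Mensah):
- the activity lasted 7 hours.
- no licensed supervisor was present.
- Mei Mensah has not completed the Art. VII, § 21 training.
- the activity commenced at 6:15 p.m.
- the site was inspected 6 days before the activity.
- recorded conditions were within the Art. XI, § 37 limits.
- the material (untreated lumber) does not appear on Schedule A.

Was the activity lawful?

(a) ≤ 8 hrs duration — satisfied.
(b) training certified — fails.
So (1) is satisfied (T OR F).
(2) site inspected — holds.
(a) Schedule A material — not met.
(b) start within hours — fails.
(c) weather ok — holds.
(3) = F OR F OR T = true.
So Overall is satisfied (T AND T AND T).

Yes — lawful.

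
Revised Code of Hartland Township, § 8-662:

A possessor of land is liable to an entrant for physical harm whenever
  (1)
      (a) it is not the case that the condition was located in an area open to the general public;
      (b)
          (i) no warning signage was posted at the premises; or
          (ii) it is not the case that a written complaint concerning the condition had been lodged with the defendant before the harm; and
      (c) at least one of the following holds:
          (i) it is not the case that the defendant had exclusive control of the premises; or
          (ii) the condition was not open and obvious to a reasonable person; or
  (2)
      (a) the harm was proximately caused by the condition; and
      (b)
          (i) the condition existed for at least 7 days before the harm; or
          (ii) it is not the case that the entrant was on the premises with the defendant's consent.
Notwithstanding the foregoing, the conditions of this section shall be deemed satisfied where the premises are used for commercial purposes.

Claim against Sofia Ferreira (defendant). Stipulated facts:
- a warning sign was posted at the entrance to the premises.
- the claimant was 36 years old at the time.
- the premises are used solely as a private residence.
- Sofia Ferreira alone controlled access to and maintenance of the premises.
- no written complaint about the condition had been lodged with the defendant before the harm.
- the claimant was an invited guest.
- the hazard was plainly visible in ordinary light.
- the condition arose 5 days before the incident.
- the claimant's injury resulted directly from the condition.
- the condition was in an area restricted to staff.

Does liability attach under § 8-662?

(a) not (public area) — met.
(i) no signage posted — not satisfied.
(ii) not (complaint lodged) — satisfied.
(b): F OR T → true.
(i) not (exclusive control) — not satisfied.
(ii) not open/obvious — not satisfied.
So (c) is not satisfied (F OR F).
(1): T AND T AND F → false.
(a) proximate cause — met.
(i) condition ≥7 days old — not met.
(ii) not (consent to enter) — not met.
(b) = F OR F = false.
(2) = T AND F = false.
So Overall is not satisfied (F OR F).
Exception (commercial use) — not satisfied.
Result: main false OR exception false → false.

No — not liable.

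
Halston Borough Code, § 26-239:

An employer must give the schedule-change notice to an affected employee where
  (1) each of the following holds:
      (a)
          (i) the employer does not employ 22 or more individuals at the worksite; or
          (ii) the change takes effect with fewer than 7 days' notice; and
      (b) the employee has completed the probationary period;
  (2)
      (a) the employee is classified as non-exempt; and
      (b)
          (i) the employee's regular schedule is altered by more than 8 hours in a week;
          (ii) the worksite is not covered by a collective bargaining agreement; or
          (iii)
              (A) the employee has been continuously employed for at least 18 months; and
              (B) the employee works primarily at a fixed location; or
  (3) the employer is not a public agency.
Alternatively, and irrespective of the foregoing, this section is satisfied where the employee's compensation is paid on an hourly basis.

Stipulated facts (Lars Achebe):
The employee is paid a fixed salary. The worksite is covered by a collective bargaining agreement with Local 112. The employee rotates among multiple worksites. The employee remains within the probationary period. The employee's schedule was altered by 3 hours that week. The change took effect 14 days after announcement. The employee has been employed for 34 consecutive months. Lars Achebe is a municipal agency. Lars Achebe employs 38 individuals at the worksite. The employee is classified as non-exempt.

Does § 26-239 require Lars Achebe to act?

No — not required.

(i) not (≥ 22 at site) — fails.
(ii) < 7 days' notice — not met.
So (a) is not satisfied (F OR F).
(b) past probation — not satisfied.
(1) = F AND F = false.
(a) non-exempt — holds.
(i) schedule shift > 8h — fails.
(ii) no CBA — not satisfied.
(A) tenure ≥ 18 mo. — met.
(B) fixed location — not satisfied.
So (iii) is not satisfied (T AND F).
(b): F OR F OR F → false.
(2) = T AND F = false.
(3) not (public agency) — fails.
So Overall is not satisfied (F OR F OR F).
Exception (hourly-paid) — not satisfied.
Result: main false OR exception false → false.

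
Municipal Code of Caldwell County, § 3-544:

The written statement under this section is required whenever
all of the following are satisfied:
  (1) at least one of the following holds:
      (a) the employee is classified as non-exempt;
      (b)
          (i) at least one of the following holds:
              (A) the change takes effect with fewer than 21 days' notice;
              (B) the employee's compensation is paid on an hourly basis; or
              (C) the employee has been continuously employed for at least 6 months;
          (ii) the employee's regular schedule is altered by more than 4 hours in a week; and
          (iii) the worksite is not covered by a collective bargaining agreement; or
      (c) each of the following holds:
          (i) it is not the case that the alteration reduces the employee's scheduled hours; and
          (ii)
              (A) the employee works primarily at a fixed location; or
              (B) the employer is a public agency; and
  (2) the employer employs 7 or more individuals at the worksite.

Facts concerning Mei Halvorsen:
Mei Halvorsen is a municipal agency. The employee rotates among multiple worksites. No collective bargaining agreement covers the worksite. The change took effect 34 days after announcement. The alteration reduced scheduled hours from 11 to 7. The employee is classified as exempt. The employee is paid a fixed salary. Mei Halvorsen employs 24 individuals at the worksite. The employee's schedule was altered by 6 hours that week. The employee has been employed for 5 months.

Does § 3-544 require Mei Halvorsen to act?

(a) non-exempt — not satisfied.
(A) < 21 days' notice — fails.
(B) hourly-paid — fails.
(C) tenure ≥ 6 mo. — fails.
So (i) is not satisfied (F OR F OR F).
(ii) schedule shift > 4h — met.
(iii) no CBA — holds.
(b) = F AND T AND T = false.
(i) not (hours reduced) — not satisfied.
(A) fixed location — not satisfied.
(B) public agency — holds.
(ii): F OR T → true.
So (c) is not satisfied (F AND T).
So (1) is not satisfied (F OR F OR F).
(2) ≥ 7 at site — holds.
Overall: F AND T → false.

No — not required.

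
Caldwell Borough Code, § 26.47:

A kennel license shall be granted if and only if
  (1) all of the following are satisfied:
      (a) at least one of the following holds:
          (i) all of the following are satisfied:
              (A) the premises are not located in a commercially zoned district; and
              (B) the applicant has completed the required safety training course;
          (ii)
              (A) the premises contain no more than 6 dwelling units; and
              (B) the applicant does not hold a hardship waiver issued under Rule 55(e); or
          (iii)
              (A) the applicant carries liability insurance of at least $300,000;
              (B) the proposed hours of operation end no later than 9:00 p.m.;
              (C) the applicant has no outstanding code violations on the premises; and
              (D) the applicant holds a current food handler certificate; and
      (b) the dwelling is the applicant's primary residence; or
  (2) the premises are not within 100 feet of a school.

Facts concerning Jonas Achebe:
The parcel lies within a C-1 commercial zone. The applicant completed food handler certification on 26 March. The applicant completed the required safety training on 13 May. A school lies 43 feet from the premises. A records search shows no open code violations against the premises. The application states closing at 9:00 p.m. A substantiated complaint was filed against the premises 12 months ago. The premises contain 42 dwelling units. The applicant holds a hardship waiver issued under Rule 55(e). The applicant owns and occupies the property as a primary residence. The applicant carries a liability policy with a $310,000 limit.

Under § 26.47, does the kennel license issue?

(A) not (commercially zoned) — fails.
(B) safety training — holds.
So (i) is not satisfied (F AND T).
(A) ≤ 6 units — not satisfied.
(B) not (hardship waiver) — not met.
(ii) = F AND F = false.
(A) insurance ≥ $300,000 — satisfied.
(B) closes by 9 p.m. — met.
(C) no code violations — met.
(D) food handler cert. — satisfied.
(iii): T AND T AND T AND T → true.
(a) = F OR F OR T = true.
(b) primary residence — met.
(1) = T AND T = true.
(2) ≥100 ft from school — not satisfied.
So Overall is satisfied (T OR F).

Yes — granted.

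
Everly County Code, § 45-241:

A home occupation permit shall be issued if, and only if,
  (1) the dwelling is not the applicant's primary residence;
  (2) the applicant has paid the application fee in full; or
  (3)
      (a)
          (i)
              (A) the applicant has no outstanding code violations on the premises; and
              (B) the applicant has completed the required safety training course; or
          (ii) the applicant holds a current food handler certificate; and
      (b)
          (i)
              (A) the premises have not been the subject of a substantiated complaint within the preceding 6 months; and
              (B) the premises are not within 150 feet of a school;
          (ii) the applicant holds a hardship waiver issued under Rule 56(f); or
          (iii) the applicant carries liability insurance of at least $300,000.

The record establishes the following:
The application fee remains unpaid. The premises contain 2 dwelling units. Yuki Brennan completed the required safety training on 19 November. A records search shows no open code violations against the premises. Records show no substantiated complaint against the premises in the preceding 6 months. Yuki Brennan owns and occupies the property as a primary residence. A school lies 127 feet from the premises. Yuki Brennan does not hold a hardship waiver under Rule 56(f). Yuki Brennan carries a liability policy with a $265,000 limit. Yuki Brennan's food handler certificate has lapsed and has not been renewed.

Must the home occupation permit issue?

(1) not (primary residence) — not satisfied.
(2) fee paid — not satisfied.
(A) no code violations — satisfied.
(B) safety training — satisfied.
(i): T AND T → true.
(ii) food handler cert. — fails.
(a) = T OR F = true.
(A) no complaint in 6 mo. — holds.
(B) ≥150 ft from school — not met.
(i) = T AND F = false.
(ii) hardship waiver — not met.
(iii) insurance ≥ $300,000 — fails.
So (b) is not satisfied (F OR F OR F).
So (3) is not satisfied (T AND F).
Overall = F OR F OR F = false.

No — denied.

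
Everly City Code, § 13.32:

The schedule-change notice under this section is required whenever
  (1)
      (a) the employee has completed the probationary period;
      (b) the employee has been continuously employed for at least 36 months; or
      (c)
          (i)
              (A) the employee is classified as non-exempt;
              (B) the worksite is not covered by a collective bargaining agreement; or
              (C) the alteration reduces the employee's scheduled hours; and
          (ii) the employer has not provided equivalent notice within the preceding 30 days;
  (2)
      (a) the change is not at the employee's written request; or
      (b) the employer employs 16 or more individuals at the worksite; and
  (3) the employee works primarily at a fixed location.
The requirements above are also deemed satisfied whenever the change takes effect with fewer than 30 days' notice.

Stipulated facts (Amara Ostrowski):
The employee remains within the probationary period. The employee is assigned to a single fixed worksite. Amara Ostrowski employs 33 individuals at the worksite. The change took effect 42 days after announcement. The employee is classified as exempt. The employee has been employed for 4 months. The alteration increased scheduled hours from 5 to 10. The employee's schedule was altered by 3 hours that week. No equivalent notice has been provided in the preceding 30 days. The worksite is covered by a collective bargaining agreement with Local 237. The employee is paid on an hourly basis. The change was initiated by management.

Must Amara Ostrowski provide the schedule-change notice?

No — not required.

(a) past probation — not met.
(b) tenure ≥ 36 mo. — not satisfied.
(A) non-exempt — not satisfied.
(B) no CBA — not satisfied.
(C) hours reduced — not met.
(i): F OR F OR F → false.
(ii) no recent notice — holds.
(c): F AND T → false.
(1): F OR F OR F → false.
(a) not employee-requested — satisfied.
(b) ≥ 16 at site — met.
(2): T OR T → true.
(3) fixed location — holds.
So Overall is not satisfied (F AND T AND T).
Exception (< 30 days' notice) — not satisfied.
Result: main false OR exception false → false.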